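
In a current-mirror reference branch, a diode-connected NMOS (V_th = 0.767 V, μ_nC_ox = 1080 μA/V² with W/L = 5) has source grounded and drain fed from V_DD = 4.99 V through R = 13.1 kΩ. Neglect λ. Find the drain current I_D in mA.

I_D = 0.297 mA

With gate tied to drain, V_GS = V_DS ≥ V_GS − V_th, so the device is in saturation.
k_n = μ_nC_ox · (W/L) = 5.4 mA/V².
KCL at the drain: ½ k_n (V_GS − V_th)² = (V_DD − V_GS)/R.
Let x = V_GS − 0.767. Then 35.4 x² + x − 4.223 = 0, giving x = 0.332 V (positive root), so V_GS = 1.1 V.
I_D = (V_DD − V_GS)/R = (4.99 − 1.1) / 13.1 = 0.297 mA.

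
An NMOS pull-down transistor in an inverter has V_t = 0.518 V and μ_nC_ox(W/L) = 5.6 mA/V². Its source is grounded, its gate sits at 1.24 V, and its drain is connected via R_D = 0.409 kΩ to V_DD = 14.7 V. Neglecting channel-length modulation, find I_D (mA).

V_GS = V_G = 1.24 V, so V_ov = 1.24 − 0.518 = 0.722 V.
Assume saturation: I_D = ½ k_n V_ov² = 0.5 × 5.6 × 0.722² = 1.46 mA, giving V_DS = V_DD − I_D R_D = 14.7 − 1.46 × 0.409 = 14.1 V.
V_DS = 14.1 V ≥ V_ov = 0.722 V, confirming saturation.

I_D = 1.46 mA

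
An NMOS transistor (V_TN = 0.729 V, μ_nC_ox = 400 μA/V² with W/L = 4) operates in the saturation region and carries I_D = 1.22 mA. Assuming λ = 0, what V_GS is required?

k_n = μ_nC_ox · (W/L) = 1.6 mA/V².
In saturation I_D = ½ k_n (V_GS − V_TN)², so V_GS − V_TN = √(2 I_D / k_n) = √(2 × 1.22 / 1.6) = 1.23 V.
V_GS = 0.729 + 1.23 = 1.96 V.

V_GS = 1.96 V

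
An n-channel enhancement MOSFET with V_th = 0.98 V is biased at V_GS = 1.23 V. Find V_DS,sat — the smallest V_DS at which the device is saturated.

V_DS,sat = 0.250 V

The boundary between triode and saturation is V_DS = V_GS − V_th = V_ov.
V_ov = 1.23 − 0.98 = 0.25 V.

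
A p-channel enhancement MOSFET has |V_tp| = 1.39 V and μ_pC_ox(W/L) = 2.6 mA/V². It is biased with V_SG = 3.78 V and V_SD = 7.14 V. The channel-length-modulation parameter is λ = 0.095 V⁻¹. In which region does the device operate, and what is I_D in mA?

V_ov = V_SG − |V_tp| = 3.78 − 1.39 = 2.39 V.
Since V_SD = 7.14 V ≥ V_ov = 2.39 V, the device is in saturation.
I_D = ½ k_p V_ov² (1 + λ V_SD) = 0.5 × 2.6 × 2.39² × (1 + 0.095 × 7.14) = 12.5 mA.

Saturation; I_D = 12.5 mA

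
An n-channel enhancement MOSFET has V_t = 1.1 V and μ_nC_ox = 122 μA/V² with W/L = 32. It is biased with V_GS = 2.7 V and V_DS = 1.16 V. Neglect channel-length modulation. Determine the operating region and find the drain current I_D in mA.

k_n = μ_nC_ox · (W/L) = 3.904 mA/V².
V_ov = V_GS − V_t = 2.7 − 1.1 = 1.6 V.
Since V_DS = 1.16 V < V_ov = 1.6 V, the device is in the triode region.
I_D = k_n [V_ov · V_DS − ½ V_DS²] = 3.904 × [1.6 × 1.16 − 0.5 × 1.16²] = 4.62 mA.

Triode; I_D = 4.62 mA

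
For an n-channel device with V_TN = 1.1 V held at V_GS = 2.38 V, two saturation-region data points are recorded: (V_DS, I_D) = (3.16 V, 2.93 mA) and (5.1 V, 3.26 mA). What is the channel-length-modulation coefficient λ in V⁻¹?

With V_GS fixed, I_D ∝ (1 + λ V_DS) in saturation, so I_D2/I_D1 = (1 + λ V_DS2)/(1 + λ V_DS1).
3.26/2.93 = 1.113 = (1 + 5.1 λ)/(1 + 3.16 λ).
Solving: λ (I_D1 V_DS2 − I_D2 V_DS1) = I_D2 − I_D1, so λ = (3.26 − 2.93) / (2.93 × 5.1 − 3.26 × 3.16) = 0.33 / 4.64 = 0.0711 V⁻¹.

λ = 0.0711 V⁻¹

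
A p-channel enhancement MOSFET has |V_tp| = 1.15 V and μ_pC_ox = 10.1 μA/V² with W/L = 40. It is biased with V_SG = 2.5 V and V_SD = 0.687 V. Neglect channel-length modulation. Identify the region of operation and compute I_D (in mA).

k_p = μ_pC_ox · (W/L) = 0.404 mA/V².
V_ov = V_SG − |V_tp| = 2.5 − 1.15 = 1.35 V.
Since V_SD = 0.687 V < V_ov = 1.35 V, the device is in the triode region.
I_D = k_p [V_ov · V_SD − ½ V_SD²] = 0.404 × [1.35 × 0.687 − 0.5 × 0.687²] = 0.279 mA.

Triode; I_D = 0.279 mA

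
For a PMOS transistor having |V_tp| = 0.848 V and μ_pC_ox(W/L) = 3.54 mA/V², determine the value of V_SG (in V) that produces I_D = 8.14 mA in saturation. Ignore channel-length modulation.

In saturation I_D = ½ k_p (V_SG − |V_tp|)², so V_SG − |V_tp| = √(2 I_D / k_p) = √(2 × 8.14 / 3.54) = 2.14 V.
V_SG = 0.848 + 2.14 = 2.99 V.

V_SG = 2.99 V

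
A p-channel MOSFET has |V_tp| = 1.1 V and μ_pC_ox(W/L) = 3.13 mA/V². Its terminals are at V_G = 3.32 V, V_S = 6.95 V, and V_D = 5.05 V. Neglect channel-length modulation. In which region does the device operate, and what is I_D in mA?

V_SG = V_S − V_G = 6.95 − 3.32 = 3.63 V; V_SD = V_S − V_D = 6.95 − 5.05 = 1.9 V.
V_ov = V_SG − |V_tp| = 3.63 − 1.1 = 2.53 V.
Since V_SD = 1.9 V < V_ov = 2.53 V, the device is in the triode region.
I_D = k_p [V_ov · V_SD − ½ V_SD²] = 3.13 × [2.53 × 1.9 − 0.5 × 1.9²] = 9.4 mA.

Triode; I_D = 9.40 mA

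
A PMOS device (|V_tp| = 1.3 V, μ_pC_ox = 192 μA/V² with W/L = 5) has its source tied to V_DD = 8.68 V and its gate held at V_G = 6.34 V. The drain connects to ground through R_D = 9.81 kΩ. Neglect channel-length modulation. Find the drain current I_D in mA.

V_SG = V_DD − V_G = 8.68 − 6.34 = 2.34 V, so V_ov = 2.34 − 1.3 = 1.04 V.
k_p = μ_pC_ox · (W/L) = 0.96 mA/V².
Assume saturation: I_D = ½ k_p V_ov² = 0.5 × 0.96 × 1.04² = 0.519 mA, giving V_SD = V_DD − I_D R_D = 8.68 − 0.519 × 9.81 = 3.59 V.
V_SD = 3.59 V ≥ V_ov = 1.04 V, confirming saturation.

I_D = 0.519 mA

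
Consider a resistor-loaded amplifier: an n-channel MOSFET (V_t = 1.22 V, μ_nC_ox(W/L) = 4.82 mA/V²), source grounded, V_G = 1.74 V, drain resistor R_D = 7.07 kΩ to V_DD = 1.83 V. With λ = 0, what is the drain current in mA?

I_D = 0.243 mA

V_GS = V_G = 1.74 V, so V_ov = 1.74 − 1.22 = 0.52 V.
Assume saturation: I_D = ½ k_n V_ov² = 0.5 × 4.82 × 0.52² = 0.652 mA, giving V_DS = V_DD − I_D R_D = 1.83 − 0.652 × 7.07 = -2.78 V.
But -2.78 V < V_ov = 0.52 V, so the device is actually in triode.
In triode I_D = k_n[V_ov V_DS − ½ V_DS²] and I_D = (V_DD − V_DS)/R_D. Equating: 17 V_DS² − 18.72 V_DS + 1.83 = 0, giving V_DS = 0.108 V (the root below V_ov).
I_D = (1.83 − 0.108) / 7.07 = 0.243 mA.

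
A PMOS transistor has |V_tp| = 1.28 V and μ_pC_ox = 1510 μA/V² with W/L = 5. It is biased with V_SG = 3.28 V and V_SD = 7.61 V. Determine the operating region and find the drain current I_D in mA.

k_p = μ_pC_ox · (W/L) = 7.55 mA/V².
V_ov = V_SG − |V_tp| = 3.28 − 1.28 = 2 V.
Since V_SD = 7.61 V ≥ V_ov = 2 V, the device is in saturation.
I_D = ½ k_p V_ov² = 0.5 × 7.55 × 2² = 15.1 mA.

Saturation; I_D = 15.1 mA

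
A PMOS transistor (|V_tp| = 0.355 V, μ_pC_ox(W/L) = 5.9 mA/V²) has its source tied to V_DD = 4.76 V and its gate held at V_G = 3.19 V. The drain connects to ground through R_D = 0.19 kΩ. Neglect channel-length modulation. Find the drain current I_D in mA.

V_SG = V_DD − V_G = 4.76 − 3.19 = 1.57 V, so V_ov = 1.57 − 0.355 = 1.21 V.
Assume saturation: I_D = ½ k_p V_ov² = 0.5 × 5.9 × 1.21² = 4.35 mA, giving V_SD = V_DD − I_D R_D = 4.76 − 4.35 × 0.19 = 3.93 V.
V_SD = 3.93 V ≥ V_ov = 1.21 V, confirming saturation.

I_D = 4.35 mA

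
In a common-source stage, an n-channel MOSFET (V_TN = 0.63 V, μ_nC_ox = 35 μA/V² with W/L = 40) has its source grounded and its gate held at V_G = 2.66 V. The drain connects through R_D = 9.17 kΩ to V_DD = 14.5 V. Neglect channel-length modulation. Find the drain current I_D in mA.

V_GS = V_G = 2.66 V, so V_ov = 2.66 − 0.63 = 2.03 V.
k_n = μ_nC_ox · (W/L) = 1.4 mA/V².
Assume saturation: I_D = ½ k_n V_ov² = 0.5 × 1.4 × 2.03² = 2.88 mA, giving V_DS = V_DD − I_D R_D = 14.5 − 2.88 × 9.17 = -12 V.
But -12 V < V_ov = 2.03 V, so the device is actually in triode.
In triode I_D = k_n[V_ov V_DS − ½ V_DS²] and I_D = (V_DD − V_DS)/R_D. Equating: 6.42 V_DS² − 27.06 V_DS + 14.5 = 0, giving V_DS = 0.63 V (the root below V_ov).
I_D = (14.5 − 0.63) / 9.17 = 1.51 mA.

I_D = 1.51 mA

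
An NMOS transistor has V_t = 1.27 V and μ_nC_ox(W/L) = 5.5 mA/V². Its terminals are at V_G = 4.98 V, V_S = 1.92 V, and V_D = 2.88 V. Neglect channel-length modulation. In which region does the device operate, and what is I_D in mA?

V_GS = V_G − V_S = 4.98 − 1.92 = 3.06 V; V_DS = V_D − V_S = 2.88 − 1.92 = 0.96 V.
V_ov = V_GS − V_t = 3.06 − 1.27 = 1.79 V.
Since V_DS = 0.96 V < V_ov = 1.79 V, the device is in the triode region.
I_D = k_n [V_ov · V_DS − ½ V_DS²] = 5.5 × [1.79 × 0.96 − 0.5 × 0.96²] = 6.92 mA.

Triode; I_D = 6.92 mA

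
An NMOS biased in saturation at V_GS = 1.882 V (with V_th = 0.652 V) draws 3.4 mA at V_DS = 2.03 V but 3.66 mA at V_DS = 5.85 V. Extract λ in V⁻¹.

With V_GS fixed, I_D ∝ (1 + λ V_DS) in saturation, so I_D2/I_D1 = (1 + λ V_DS2)/(1 + λ V_DS1).
3.66/3.4 = 1.076 = (1 + 5.85 λ)/(1 + 2.03 λ).
Solving: λ (I_D1 V_DS2 − I_D2 V_DS1) = I_D2 − I_D1, so λ = (3.66 − 3.4) / (3.4 × 5.85 − 3.66 × 2.03) = 0.26 / 12.5 = 0.0209 V⁻¹.

λ = 0.0209 V⁻¹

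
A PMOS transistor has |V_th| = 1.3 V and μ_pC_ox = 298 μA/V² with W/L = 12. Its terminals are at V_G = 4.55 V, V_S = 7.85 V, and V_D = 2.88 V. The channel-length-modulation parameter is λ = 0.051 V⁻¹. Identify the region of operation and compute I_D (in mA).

V_SG = V_S − V_G = 7.85 − 4.55 = 3.3 V; V_SD = V_S − V_D = 7.85 − 2.88 = 4.97 V.
k_p = μ_pC_ox · (W/L) = 3.576 mA/V².
V_ov = V_SG − |V_th| = 3.3 − 1.3 = 2 V.
Since V_SD = 4.97 V ≥ V_ov = 2 V, the device is in saturation.
I_D = ½ k_p V_ov² (1 + λ V_SD) = 0.5 × 3.576 × 2² × (1 + 0.051 × 4.97) = 8.96 mA.

Saturation; I_D = 8.96 mA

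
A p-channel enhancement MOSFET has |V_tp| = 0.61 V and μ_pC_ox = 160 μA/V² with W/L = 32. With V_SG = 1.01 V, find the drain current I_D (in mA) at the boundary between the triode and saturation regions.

At the boundary V_SD = V_ov = V_SG − |V_tp| = 1.01 − 0.61 = 0.4 V.
k_p = μ_pC_ox · (W/L) = 5.12 mA/V².
I_D = ½ k_p V_ov² = 0.5 × 5.12 × 0.4² = 0.41 mA.

I_D = 0.410 mA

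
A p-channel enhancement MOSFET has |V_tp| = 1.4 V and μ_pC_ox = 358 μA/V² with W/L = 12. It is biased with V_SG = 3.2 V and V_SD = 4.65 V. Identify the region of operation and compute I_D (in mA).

k_p = μ_pC_ox · (W/L) = 4.296 mA/V².
V_ov = V_SG − |V_tp| = 3.2 − 1.4 = 1.8 V.
Since V_SD = 4.65 V ≥ V_ov = 1.8 V, the device is in saturation.
I_D = ½ k_p V_ov² = 0.5 × 4.296 × 1.8² = 6.96 mA.

Saturation; I_D = 6.96 mA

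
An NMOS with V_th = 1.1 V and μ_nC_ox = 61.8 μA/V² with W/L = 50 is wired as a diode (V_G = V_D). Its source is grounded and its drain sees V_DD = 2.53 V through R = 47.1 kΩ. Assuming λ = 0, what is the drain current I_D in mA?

I_D = 0.0275 mA

With gate tied to drain, V_GS = V_DS ≥ V_GS − V_th, so the device is in saturation.
k_n = μ_nC_ox · (W/L) = 3.09 mA/V².
KCL at the drain: ½ k_n (V_GS − V_th)² = (V_DD − V_GS)/R.
Let x = V_GS − 1.1. Then 72.8 x² + x − 1.43 = 0, giving x = 0.133 V (positive root), so V_GS = 1.23 V.
I_D = (V_DD − V_GS)/R = (2.53 − 1.23) / 47.1 = 0.0275 mA.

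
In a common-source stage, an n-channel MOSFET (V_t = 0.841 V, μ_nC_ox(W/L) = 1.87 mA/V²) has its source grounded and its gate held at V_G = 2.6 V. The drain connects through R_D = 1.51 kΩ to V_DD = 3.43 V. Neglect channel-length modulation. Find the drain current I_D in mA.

V_GS = V_G = 2.6 V, so V_ov = 2.6 − 0.841 = 1.76 V.
Assume saturation: I_D = ½ k_n V_ov² = 0.5 × 1.87 × 1.76² = 2.89 mA, giving V_DS = V_DD − I_D R_D = 3.43 − 2.89 × 1.51 = -0.938 V.
But -0.938 V < V_ov = 1.76 V, so the device is actually in triode.
In triode I_D = k_n[V_ov V_DS − ½ V_DS²] and I_D = (V_DD − V_DS)/R_D. Equating: 1.41 V_DS² − 5.967 V_DS + 3.43 = 0, giving V_DS = 0.686 V (the root below V_ov).
I_D = (3.43 − 0.686) / 1.51 = 1.82 mA.

I_D = 1.82 mA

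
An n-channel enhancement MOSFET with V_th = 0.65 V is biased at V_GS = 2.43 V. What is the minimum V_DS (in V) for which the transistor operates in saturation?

V_DS,sat = 1.78 V

The boundary between triode and saturation is V_DS = V_GS − V_th = V_ov.
V_ov = 2.43 − 0.65 = 1.78 V.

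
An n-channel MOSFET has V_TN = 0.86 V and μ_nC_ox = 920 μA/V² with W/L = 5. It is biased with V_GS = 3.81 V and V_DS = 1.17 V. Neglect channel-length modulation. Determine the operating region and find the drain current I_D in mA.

k_n = μ_nC_ox · (W/L) = 4.6 mA/V².
V_ov = V_GS − V_TN = 3.81 − 0.86 = 2.95 V.
Since V_DS = 1.17 V < V_ov = 2.95 V, the device is in the triode region.
I_D = k_n [V_ov · V_DS − ½ V_DS²] = 4.6 × [2.95 × 1.17 − 0.5 × 1.17²] = 12.7 mA.

Triode; I_D = 12.7 mA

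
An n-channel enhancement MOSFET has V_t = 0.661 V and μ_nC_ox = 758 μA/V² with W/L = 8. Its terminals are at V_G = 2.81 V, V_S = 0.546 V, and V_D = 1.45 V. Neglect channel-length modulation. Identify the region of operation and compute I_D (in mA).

Triode; I_D = 6.31 mA

V_GS = V_G − V_S = 2.81 − 0.546 = 2.26 V; V_DS = V_D − V_S = 1.45 − 0.546 = 0.904 V.
k_n = μ_nC_ox · (W/L) = 6.064 mA/V².
V_ov = V_GS − V_t = 2.26 − 0.661 = 1.6 V.
Since V_DS = 0.904 V < V_ov = 1.6 V, the device is in the triode region.
I_D = k_n [V_ov · V_DS − ½ V_DS²] = 6.064 × [1.6 × 0.904 − 0.5 × 0.904²] = 6.31 mA.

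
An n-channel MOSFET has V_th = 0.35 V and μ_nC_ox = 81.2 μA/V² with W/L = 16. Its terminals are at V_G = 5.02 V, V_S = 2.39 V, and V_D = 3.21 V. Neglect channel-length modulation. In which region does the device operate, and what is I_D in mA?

V_GS = V_G − V_S = 5.02 − 2.39 = 2.63 V; V_DS = V_D − V_S = 3.21 − 2.39 = 0.82 V.
k_n = μ_nC_ox · (W/L) = 1.299 mA/V².
V_ov = V_GS − V_th = 2.63 − 0.35 = 2.28 V.
Since V_DS = 0.82 V < V_ov = 2.28 V, the device is in the triode region.
I_D = k_n [V_ov · V_DS − ½ V_DS²] = 1.299 × [2.28 × 0.82 − 0.5 × 0.82²] = 1.99 mA.

Triode; I_D = 1.99 mA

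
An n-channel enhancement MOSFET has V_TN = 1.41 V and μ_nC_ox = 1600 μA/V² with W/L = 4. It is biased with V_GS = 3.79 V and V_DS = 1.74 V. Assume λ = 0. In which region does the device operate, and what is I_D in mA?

Triode; I_D = 16.8 mA

k_n = μ_nC_ox · (W/L) = 6.4 mA/V².
V_ov = V_GS − V_TN = 3.79 − 1.41 = 2.38 V.
Since V_DS = 1.74 V < V_ov = 2.38 V, the device is in the triode region.
I_D = k_n [V_ov · V_DS − ½ V_DS²] = 6.4 × [2.38 × 1.74 − 0.5 × 1.74²] = 16.8 mA.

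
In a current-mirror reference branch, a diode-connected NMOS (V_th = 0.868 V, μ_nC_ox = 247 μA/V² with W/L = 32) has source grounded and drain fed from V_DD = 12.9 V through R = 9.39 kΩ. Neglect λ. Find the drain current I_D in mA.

With gate tied to drain, V_GS = V_DS ≥ V_GS − V_th, so the device is in saturation.
k_n = μ_nC_ox · (W/L) = 7.904 mA/V².
KCL at the drain: ½ k_n (V_GS − V_th)² = (V_DD − V_GS)/R.
Let x = V_GS − 0.868. Then 37.1 x² + x − 12.03 = 0, giving x = 0.556 V (positive root), so V_GS = 1.42 V.
I_D = (V_DD − V_GS)/R = (12.9 − 1.42) / 9.39 = 1.22 mA.

I_D = 1.22 mA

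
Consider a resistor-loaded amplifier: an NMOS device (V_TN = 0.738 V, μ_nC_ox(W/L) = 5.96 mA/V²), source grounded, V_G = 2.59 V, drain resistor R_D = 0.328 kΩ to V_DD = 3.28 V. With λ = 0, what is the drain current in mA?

I_D = 7.35 mA

V_GS = V_G = 2.59 V, so V_ov = 2.59 − 0.738 = 1.85 V.
Assume saturation: I_D = ½ k_n V_ov² = 0.5 × 5.96 × 1.85² = 10.2 mA, giving V_DS = V_DD − I_D R_D = 3.28 − 10.2 × 0.328 = -0.0725 V.
But -0.0725 V < V_ov = 1.85 V, so the device is actually in triode.
In triode I_D = k_n[V_ov V_DS − ½ V_DS²] and I_D = (V_DD − V_DS)/R_D. Equating: 0.977 V_DS² − 4.62 V_DS + 3.28 = 0, giving V_DS = 0.87 V (the root below V_ov).
I_D = (3.28 − 0.87) / 0.328 = 7.35 mA.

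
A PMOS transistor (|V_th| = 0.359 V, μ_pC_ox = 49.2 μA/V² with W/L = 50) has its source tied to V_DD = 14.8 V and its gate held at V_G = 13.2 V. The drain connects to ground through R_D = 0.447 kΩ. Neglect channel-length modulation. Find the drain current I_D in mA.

V_SG = V_DD − V_G = 14.8 − 13.2 = 1.6 V, so V_ov = 1.6 − 0.359 = 1.24 V.
k_p = μ_pC_ox · (W/L) = 2.46 mA/V².
Assume saturation: I_D = ½ k_p V_ov² = 0.5 × 2.46 × 1.24² = 1.89 mA, giving V_SD = V_DD − I_D R_D = 14.8 − 1.89 × 0.447 = 14 V.
V_SD = 14 V ≥ V_ov = 1.24 V, confirming saturation.

I_D = 1.89 mA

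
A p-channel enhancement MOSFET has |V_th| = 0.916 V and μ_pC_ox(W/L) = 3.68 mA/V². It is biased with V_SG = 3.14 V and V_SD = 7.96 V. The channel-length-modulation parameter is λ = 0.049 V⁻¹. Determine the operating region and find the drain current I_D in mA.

V_ov = V_SG − |V_th| = 3.14 − 0.916 = 2.22 V.
Since V_SD = 7.96 V ≥ V_ov = 2.22 V, the device is in saturation.
I_D = ½ k_p V_ov² (1 + λ V_SD) = 0.5 × 3.68 × 2.22² × (1 + 0.049 × 7.96) = 12.7 mA.

Saturation; I_D = 12.7 mA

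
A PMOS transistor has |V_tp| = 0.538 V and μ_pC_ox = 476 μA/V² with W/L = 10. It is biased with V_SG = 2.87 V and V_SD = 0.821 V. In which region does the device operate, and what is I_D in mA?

Triode; I_D = 7.51 mA

k_p = μ_pC_ox · (W/L) = 4.76 mA/V².
V_ov = V_SG − |V_tp| = 2.87 − 0.538 = 2.33 V.
Since V_SD = 0.821 V < V_ov = 2.33 V, the device is in the triode region.
I_D = k_p [V_ov · V_SD − ½ V_SD²] = 4.76 × [2.33 × 0.821 − 0.5 × 0.821²] = 7.51 mA.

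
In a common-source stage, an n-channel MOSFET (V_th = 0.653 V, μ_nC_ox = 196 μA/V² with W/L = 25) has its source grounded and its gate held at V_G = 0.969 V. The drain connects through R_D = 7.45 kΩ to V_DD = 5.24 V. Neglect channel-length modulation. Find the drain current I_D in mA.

V_GS = V_G = 0.969 V, so V_ov = 0.969 − 0.653 = 0.316 V.
k_n = μ_nC_ox · (W/L) = 4.9 mA/V².
Assume saturation: I_D = ½ k_n V_ov² = 0.5 × 4.9 × 0.316² = 0.245 mA, giving V_DS = V_DD − I_D R_D = 5.24 − 0.245 × 7.45 = 3.42 V.
V_DS = 3.42 V ≥ V_ov = 0.316 V, confirming saturation.

I_D = 0.245 mA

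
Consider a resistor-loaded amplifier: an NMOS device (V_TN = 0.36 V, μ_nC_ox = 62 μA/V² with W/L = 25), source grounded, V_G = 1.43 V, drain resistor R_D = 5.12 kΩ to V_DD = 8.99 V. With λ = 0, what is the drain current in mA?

V_GS = V_G = 1.43 V, so V_ov = 1.43 − 0.36 = 1.07 V.
k_n = μ_nC_ox · (W/L) = 1.55 mA/V².
Assume saturation: I_D = ½ k_n V_ov² = 0.5 × 1.55 × 1.07² = 0.887 mA, giving V_DS = V_DD − I_D R_D = 8.99 − 0.887 × 5.12 = 4.45 V.
V_DS = 4.45 V ≥ V_ov = 1.07 V, confirming saturation.

I_D = 0.887 mA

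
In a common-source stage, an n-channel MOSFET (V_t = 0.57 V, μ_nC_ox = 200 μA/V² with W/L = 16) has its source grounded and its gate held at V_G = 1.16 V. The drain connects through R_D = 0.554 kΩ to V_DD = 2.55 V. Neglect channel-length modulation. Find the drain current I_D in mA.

I_D = 0.557 mA

V_GS = V_G = 1.16 V, so V_ov = 1.16 − 0.57 = 0.59 V.
k_n = μ_nC_ox · (W/L) = 3.2 mA/V².
Assume saturation: I_D = ½ k_n V_ov² = 0.5 × 3.2 × 0.59² = 0.557 mA, giving V_DS = V_DD − I_D R_D = 2.55 − 0.557 × 0.554 = 2.24 V.
V_DS = 2.24 V ≥ V_ov = 0.59 V, confirming saturation.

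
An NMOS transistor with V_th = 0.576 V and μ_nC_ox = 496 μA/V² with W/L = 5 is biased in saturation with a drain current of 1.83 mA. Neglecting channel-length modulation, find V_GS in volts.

k_n = μ_nC_ox · (W/L) = 2.48 mA/V².
In saturation I_D = ½ k_n (V_GS − V_th)², so V_GS − V_th = √(2 I_D / k_n) = √(2 × 1.83 / 2.48) = 1.21 V.
V_GS = 0.576 + 1.21 = 1.79 V.

V_GS = 1.79 V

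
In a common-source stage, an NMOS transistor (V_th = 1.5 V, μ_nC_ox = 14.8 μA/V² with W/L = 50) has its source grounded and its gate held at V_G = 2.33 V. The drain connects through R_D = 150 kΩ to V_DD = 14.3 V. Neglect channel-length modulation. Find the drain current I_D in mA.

I_D = 0.0942 mA

V_GS = V_G = 2.33 V, so V_ov = 2.33 − 1.5 = 0.83 V.
k_n = μ_nC_ox · (W/L) = 0.74 mA/V².
Assume saturation: I_D = ½ k_n V_ov² = 0.5 × 0.74 × 0.83² = 0.255 mA, giving V_DS = V_DD − I_D R_D = 14.3 − 0.255 × 150 = -23.9 V.
But -23.9 V < V_ov = 0.83 V, so the device is actually in triode.
In triode I_D = k_n[V_ov V_DS − ½ V_DS²] and I_D = (V_DD − V_DS)/R_D. Equating: 55.5 V_DS² − 93.13 V_DS + 14.3 = 0, giving V_DS = 0.171 V (the root below V_ov).
I_D = (14.3 − 0.171) / 150 = 0.0942 mA.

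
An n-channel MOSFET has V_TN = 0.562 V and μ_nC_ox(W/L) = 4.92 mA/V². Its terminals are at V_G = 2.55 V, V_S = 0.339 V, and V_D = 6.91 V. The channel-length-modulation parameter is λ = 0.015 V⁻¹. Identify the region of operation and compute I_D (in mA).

V_GS = V_G − V_S = 2.55 − 0.339 = 2.21 V; V_DS = V_D − V_S = 6.91 − 0.339 = 6.57 V.
V_ov = V_GS − V_TN = 2.21 − 0.562 = 1.65 V.
Since V_DS = 6.57 V ≥ V_ov = 1.65 V, the device is in saturation.
I_D = ½ k_n V_ov² (1 + λ V_DS) = 0.5 × 4.92 × 1.65² × (1 + 0.015 × 6.57) = 7.35 mA.

Saturation; I_D = 7.35 mA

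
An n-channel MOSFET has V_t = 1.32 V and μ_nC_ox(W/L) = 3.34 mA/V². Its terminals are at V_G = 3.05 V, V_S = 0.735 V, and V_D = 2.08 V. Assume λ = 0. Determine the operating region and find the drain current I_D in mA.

V_GS = V_G − V_S = 3.05 − 0.735 = 2.31 V; V_DS = V_D − V_S = 2.08 − 0.735 = 1.35 V.
V_ov = V_GS − V_t = 2.31 − 1.32 = 0.995 V.
Since V_DS = 1.35 V ≥ V_ov = 0.995 V, the device is in saturation.
I_D = ½ k_n V_ov² = 0.5 × 3.34 × 0.995² = 1.65 mA.

Saturation; I_D = 1.65 mA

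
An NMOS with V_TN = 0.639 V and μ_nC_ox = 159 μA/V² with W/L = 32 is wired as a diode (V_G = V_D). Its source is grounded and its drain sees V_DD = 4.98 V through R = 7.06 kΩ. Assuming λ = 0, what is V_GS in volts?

V_GS = 1.10 V

With gate tied to drain, V_GS = V_DS ≥ V_GS − V_TN, so the device is in saturation.
k_n = μ_nC_ox · (W/L) = 5.088 mA/V².
KCL at the drain: ½ k_n (V_GS − V_TN)² = (V_DD − V_GS)/R.
Let x = V_GS − 0.639. Then 18 x² + x − 4.341 = 0, giving x = 0.465 V (positive root), so V_GS = 1.1 V.
I_D = (V_DD − V_GS)/R = (4.98 − 1.1) / 7.06 = 0.549 mA.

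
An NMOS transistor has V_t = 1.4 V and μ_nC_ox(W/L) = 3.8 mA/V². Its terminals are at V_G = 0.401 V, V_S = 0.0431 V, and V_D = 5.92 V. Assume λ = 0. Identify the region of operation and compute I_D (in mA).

Cutoff; I_D = 0 mA

V_GS = V_G − V_S = 0.401 − 0.0431 = 0.358 V; V_DS = V_D − V_S = 5.92 − 0.0431 = 5.88 V.
V_GS = 0.358 V < V_t = 1.4 V, so the transistor is in cutoff.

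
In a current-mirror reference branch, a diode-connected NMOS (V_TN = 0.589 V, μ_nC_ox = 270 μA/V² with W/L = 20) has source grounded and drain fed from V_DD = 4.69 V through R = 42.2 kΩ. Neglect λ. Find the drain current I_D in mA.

I_D = 0.0928 mA

With gate tied to drain, V_GS = V_DS ≥ V_GS − V_TN, so the device is in saturation.
k_n = μ_nC_ox · (W/L) = 5.4 mA/V².
KCL at the drain: ½ k_n (V_GS − V_TN)² = (V_DD − V_GS)/R.
Let x = V_GS − 0.589. Then 114 x² + x − 4.101 = 0, giving x = 0.185 V (positive root), so V_GS = 0.774 V.
I_D = (V_DD − V_GS)/R = (4.69 − 0.774) / 42.2 = 0.0928 mA.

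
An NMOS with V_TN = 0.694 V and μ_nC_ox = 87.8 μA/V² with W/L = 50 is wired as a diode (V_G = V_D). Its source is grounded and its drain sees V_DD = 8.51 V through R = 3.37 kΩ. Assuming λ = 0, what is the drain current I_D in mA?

I_D = 2.03 mA

With gate tied to drain, V_GS = V_DS ≥ V_GS − V_TN, so the device is in saturation.
k_n = μ_nC_ox · (W/L) = 4.39 mA/V².
KCL at the drain: ½ k_n (V_GS − V_TN)² = (V_DD − V_GS)/R.
Let x = V_GS − 0.694. Then 7.4 x² + x − 7.816 = 0, giving x = 0.963 V (positive root), so V_GS = 1.66 V.
I_D = (V_DD − V_GS)/R = (8.51 − 1.66) / 3.37 = 2.03 mA.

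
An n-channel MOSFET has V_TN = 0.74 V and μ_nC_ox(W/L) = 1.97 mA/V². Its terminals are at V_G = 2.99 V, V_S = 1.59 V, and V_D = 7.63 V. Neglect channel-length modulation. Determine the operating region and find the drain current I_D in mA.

V_GS = V_G − V_S = 2.99 − 1.59 = 1.4 V; V_DS = V_D − V_S = 7.63 − 1.59 = 6.04 V.
V_ov = V_GS − V_TN = 1.4 − 0.74 = 0.66 V.
Since V_DS = 6.04 V ≥ V_ov = 0.66 V, the device is in saturation.
I_D = ½ k_n V_ov² = 0.5 × 1.97 × 0.66² = 0.429 mA.

Saturation; I_D = 0.429 mA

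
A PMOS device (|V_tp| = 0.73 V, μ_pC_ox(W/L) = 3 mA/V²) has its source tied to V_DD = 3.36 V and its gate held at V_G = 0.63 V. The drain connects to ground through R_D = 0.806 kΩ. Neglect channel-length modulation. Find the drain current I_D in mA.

I_D = 3.34 mA

V_SG = V_DD − V_G = 3.36 − 0.63 = 2.73 V, so V_ov = 2.73 − 0.73 = 2 V.
Assume saturation: I_D = ½ k_p V_ov² = 0.5 × 3 × 2² = 6 mA, giving V_SD = V_DD − I_D R_D = 3.36 − 6 × 0.806 = -1.48 V.
But -1.48 V < V_ov = 2 V, so the device is actually in triode.
In triode I_D = k_p[V_ov V_SD − ½ V_SD²] and I_D = (V_DD − V_SD)/R_D. Equating: 1.21 V_SD² − 5.836 V_SD + 3.36 = 0, giving V_SD = 0.668 V (the root below V_ov).
I_D = (3.36 − 0.668) / 0.806 = 3.34 mA.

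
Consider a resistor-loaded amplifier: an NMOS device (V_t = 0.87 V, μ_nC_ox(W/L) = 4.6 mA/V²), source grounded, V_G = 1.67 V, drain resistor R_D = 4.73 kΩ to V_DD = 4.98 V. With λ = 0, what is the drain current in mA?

V_GS = V_G = 1.67 V, so V_ov = 1.67 − 0.87 = 0.8 V.
Assume saturation: I_D = ½ k_n V_ov² = 0.5 × 4.6 × 0.8² = 1.47 mA, giving V_DS = V_DD − I_D R_D = 4.98 − 1.47 × 4.73 = -1.98 V.
But -1.98 V < V_ov = 0.8 V, so the device is actually in triode.
In triode I_D = k_n[V_ov V_DS − ½ V_DS²] and I_D = (V_DD − V_DS)/R_D. Equating: 10.9 V_DS² − 18.41 V_DS + 4.98 = 0, giving V_DS = 0.338 V (the root below V_ov).
I_D = (4.98 − 0.338) / 4.73 = 0.981 mA.

I_D = 0.981 mA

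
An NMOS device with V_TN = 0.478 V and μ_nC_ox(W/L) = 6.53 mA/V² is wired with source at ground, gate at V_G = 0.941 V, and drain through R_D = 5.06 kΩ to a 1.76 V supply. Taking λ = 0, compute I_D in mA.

V_GS = V_G = 0.941 V, so V_ov = 0.941 − 0.478 = 0.463 V.
Assume saturation: I_D = ½ k_n V_ov² = 0.5 × 6.53 × 0.463² = 0.7 mA, giving V_DS = V_DD − I_D R_D = 1.76 − 0.7 × 5.06 = -1.78 V.
But -1.78 V < V_ov = 0.463 V, so the device is actually in triode.
In triode I_D = k_n[V_ov V_DS − ½ V_DS²] and I_D = (V_DD − V_DS)/R_D. Equating: 16.5 V_DS² − 16.3 V_DS + 1.76 = 0, giving V_DS = 0.123 V (the root below V_ov).
I_D = (1.76 − 0.123) / 5.06 = 0.323 mA.

I_D = 0.323 mA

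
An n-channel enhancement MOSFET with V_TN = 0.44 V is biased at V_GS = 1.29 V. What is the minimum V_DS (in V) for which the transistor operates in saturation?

V_DS,sat = 0.850 V

The boundary between triode and saturation is V_DS = V_GS − V_TN = V_ov.
V_ov = 1.29 − 0.44 = 0.85 V.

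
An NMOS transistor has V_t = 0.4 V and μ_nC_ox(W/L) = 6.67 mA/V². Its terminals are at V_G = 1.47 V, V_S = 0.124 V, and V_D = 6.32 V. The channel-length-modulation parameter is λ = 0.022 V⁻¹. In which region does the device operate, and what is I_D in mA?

V_GS = V_G − V_S = 1.47 − 0.124 = 1.35 V; V_DS = V_D − V_S = 6.32 − 0.124 = 6.2 V.
V_ov = V_GS − V_t = 1.35 − 0.4 = 0.946 V.
Since V_DS = 6.2 V ≥ V_ov = 0.946 V, the device is in saturation.
I_D = ½ k_n V_ov² (1 + λ V_DS) = 0.5 × 6.67 × 0.946² × (1 + 0.022 × 6.2) = 3.39 mA.

Saturation; I_D = 3.39 mA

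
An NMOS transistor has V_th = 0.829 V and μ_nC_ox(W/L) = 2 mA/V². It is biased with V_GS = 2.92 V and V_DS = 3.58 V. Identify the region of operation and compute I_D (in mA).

V_ov = V_GS − V_th = 2.92 − 0.829 = 2.09 V.
Since V_DS = 3.58 V ≥ V_ov = 2.09 V, the device is in saturation.
I_D = ½ k_n V_ov² = 0.5 × 2 × 2.09² = 4.37 mA.

Saturation; I_D = 4.37 mA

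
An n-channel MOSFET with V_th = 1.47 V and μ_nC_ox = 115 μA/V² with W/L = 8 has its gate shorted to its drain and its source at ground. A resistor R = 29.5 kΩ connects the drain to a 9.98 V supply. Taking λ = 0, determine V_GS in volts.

V_GS = 2.23 V

With gate tied to drain, V_GS = V_DS ≥ V_GS − V_th, so the device is in saturation.
k_n = μ_nC_ox · (W/L) = 0.92 mA/V².
KCL at the drain: ½ k_n (V_GS − V_th)² = (V_DD − V_GS)/R.
Let x = V_GS − 1.47. Then 13.6 x² + x − 8.51 = 0, giving x = 0.756 V (positive root), so V_GS = 2.23 V.
I_D = (V_DD − V_GS)/R = (9.98 − 2.23) / 29.5 = 0.263 mA.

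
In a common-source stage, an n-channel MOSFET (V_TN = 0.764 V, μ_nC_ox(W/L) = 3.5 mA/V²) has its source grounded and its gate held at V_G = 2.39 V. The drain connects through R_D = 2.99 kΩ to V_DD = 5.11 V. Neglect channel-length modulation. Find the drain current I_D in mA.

V_GS = V_G = 2.39 V, so V_ov = 2.39 − 0.764 = 1.63 V.
Assume saturation: I_D = ½ k_n V_ov² = 0.5 × 3.5 × 1.63² = 4.63 mA, giving V_DS = V_DD − I_D R_D = 5.11 − 4.63 × 2.99 = -8.72 V.
But -8.72 V < V_ov = 1.63 V, so the device is actually in triode.
In triode I_D = k_n[V_ov V_DS − ½ V_DS²] and I_D = (V_DD − V_DS)/R_D. Equating: 5.23 V_DS² − 18.02 V_DS + 5.11 = 0, giving V_DS = 0.312 V (the root below V_ov).
I_D = (5.11 − 0.312) / 2.99 = 1.6 mA.

I_D = 1.60 mA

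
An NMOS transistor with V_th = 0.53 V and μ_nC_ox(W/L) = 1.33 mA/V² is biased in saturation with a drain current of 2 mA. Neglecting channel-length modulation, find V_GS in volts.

V_GS = 2.26 V

In saturation I_D = ½ k_n (V_GS − V_th)², so V_GS − V_th = √(2 I_D / k_n) = √(2 × 2 / 1.33) = 1.73 V.
V_GS = 0.53 + 1.73 = 2.26 V.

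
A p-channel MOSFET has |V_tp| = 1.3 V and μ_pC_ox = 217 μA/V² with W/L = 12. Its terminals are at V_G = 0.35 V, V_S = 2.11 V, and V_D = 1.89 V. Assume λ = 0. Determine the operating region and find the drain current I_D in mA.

Triode; I_D = 0.201 mA

V_SG = V_S − V_G = 2.11 − 0.35 = 1.76 V; V_SD = V_S − V_D = 2.11 − 1.89 = 0.22 V.
k_p = μ_pC_ox · (W/L) = 2.604 mA/V².
V_ov = V_SG − |V_tp| = 1.76 − 1.3 = 0.46 V.
Since V_SD = 0.22 V < V_ov = 0.46 V, the device is in the triode region.
I_D = k_p [V_ov · V_SD − ½ V_SD²] = 2.604 × [0.46 × 0.22 − 0.5 × 0.22²] = 0.201 mA.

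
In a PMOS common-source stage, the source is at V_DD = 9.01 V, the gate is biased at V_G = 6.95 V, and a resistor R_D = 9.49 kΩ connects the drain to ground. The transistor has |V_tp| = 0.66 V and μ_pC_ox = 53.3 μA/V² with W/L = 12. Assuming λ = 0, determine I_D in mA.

V_SG = V_DD − V_G = 9.01 − 6.95 = 2.06 V, so V_ov = 2.06 − 0.66 = 1.4 V.
k_p = μ_pC_ox · (W/L) = 0.6396 mA/V².
Assume saturation: I_D = ½ k_p V_ov² = 0.5 × 0.6396 × 1.4² = 0.627 mA, giving V_SD = V_DD − I_D R_D = 9.01 − 0.627 × 9.49 = 3.06 V.
V_SD = 3.06 V ≥ V_ov = 1.4 V, confirming saturation.

I_D = 0.627 mA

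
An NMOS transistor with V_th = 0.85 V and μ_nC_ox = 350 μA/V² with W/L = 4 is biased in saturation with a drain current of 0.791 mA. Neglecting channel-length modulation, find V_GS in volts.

k_n = μ_nC_ox · (W/L) = 1.4 mA/V².
In saturation I_D = ½ k_n (V_GS − V_th)², so V_GS − V_th = √(2 I_D / k_n) = √(2 × 0.791 / 1.4) = 1.06 V.
V_GS = 0.85 + 1.06 = 1.91 V.

V_GS = 1.91 V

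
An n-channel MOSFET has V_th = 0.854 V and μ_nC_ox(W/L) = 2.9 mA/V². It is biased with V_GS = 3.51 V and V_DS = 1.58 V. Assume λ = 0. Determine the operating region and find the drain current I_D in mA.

V_ov = V_GS − V_th = 3.51 − 0.854 = 2.66 V.
Since V_DS = 1.58 V < V_ov = 2.66 V, the device is in the triode region.
I_D = k_n [V_ov · V_DS − ½ V_DS²] = 2.9 × [2.66 × 1.58 − 0.5 × 1.58²] = 8.55 mA.

Triode; I_D = 8.55 mA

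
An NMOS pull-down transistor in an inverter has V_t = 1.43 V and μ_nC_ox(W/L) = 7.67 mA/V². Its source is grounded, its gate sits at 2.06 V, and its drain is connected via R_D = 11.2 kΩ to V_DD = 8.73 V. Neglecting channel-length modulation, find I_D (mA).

V_GS = V_G = 2.06 V, so V_ov = 2.06 − 1.43 = 0.63 V.
Assume saturation: I_D = ½ k_n V_ov² = 0.5 × 7.67 × 0.63² = 1.52 mA, giving V_DS = V_DD − I_D R_D = 8.73 − 1.52 × 11.2 = -8.32 V.
But -8.32 V < V_ov = 0.63 V, so the device is actually in triode.
In triode I_D = k_n[V_ov V_DS − ½ V_DS²] and I_D = (V_DD − V_DS)/R_D. Equating: 43 V_DS² − 55.12 V_DS + 8.73 = 0, giving V_DS = 0.185 V (the root below V_ov).
I_D = (8.73 − 0.185) / 11.2 = 0.763 mA.

I_D = 0.763 mA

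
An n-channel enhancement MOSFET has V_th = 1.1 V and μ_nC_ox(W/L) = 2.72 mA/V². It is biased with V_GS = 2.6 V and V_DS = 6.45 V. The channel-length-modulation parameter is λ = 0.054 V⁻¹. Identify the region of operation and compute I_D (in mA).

Saturation; I_D = 4.13 mA

V_ov = V_GS − V_th = 2.6 − 1.1 = 1.5 V.
Since V_DS = 6.45 V ≥ V_ov = 1.5 V, the device is in saturation.
I_D = ½ k_n V_ov² (1 + λ V_DS) = 0.5 × 2.72 × 1.5² × (1 + 0.054 × 6.45) = 4.13 mA.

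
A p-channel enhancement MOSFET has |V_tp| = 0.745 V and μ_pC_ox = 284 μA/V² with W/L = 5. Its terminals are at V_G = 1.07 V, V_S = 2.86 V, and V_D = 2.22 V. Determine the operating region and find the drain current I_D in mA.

Triode; I_D = 0.659 mA

V_SG = V_S − V_G = 2.86 − 1.07 = 1.79 V; V_SD = V_S − V_D = 2.86 − 2.22 = 0.64 V.
k_p = μ_pC_ox · (W/L) = 1.42 mA/V².
V_ov = V_SG − |V_tp| = 1.79 − 0.745 = 1.04 V.
Since V_SD = 0.64 V < V_ov = 1.04 V, the device is in the triode region.
I_D = k_p [V_ov · V_SD − ½ V_SD²] = 1.42 × [1.04 × 0.64 − 0.5 × 0.64²] = 0.659 mA.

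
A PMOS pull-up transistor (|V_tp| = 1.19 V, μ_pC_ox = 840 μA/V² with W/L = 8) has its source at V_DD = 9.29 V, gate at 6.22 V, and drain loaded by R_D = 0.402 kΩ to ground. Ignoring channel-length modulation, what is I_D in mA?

V_SG = V_DD − V_G = 9.29 − 6.22 = 3.07 V, so V_ov = 3.07 − 1.19 = 1.88 V.
k_p = μ_pC_ox · (W/L) = 6.72 mA/V².
Assume saturation: I_D = ½ k_p V_ov² = 0.5 × 6.72 × 1.88² = 11.9 mA, giving V_SD = V_DD − I_D R_D = 9.29 − 11.9 × 0.402 = 4.52 V.
V_SD = 4.52 V ≥ V_ov = 1.88 V, confirming saturation.

I_D = 11.9 mA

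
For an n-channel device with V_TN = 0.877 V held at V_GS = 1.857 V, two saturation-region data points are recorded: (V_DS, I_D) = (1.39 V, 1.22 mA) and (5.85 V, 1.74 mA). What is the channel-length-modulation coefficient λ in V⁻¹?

With V_GS fixed, I_D ∝ (1 + λ V_DS) in saturation, so I_D2/I_D1 = (1 + λ V_DS2)/(1 + λ V_DS1).
1.74/1.22 = 1.426 = (1 + 5.85 λ)/(1 + 1.39 λ).
Solving: λ (I_D1 V_DS2 − I_D2 V_DS1) = I_D2 − I_D1, so λ = (1.74 − 1.22) / (1.22 × 5.85 − 1.74 × 1.39) = 0.52 / 4.72 = 0.11 V⁻¹.

λ = 0.110 V⁻¹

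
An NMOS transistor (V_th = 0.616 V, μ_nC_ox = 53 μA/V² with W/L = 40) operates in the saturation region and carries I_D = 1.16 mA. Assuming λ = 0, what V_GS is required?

k_n = μ_nC_ox · (W/L) = 2.12 mA/V².
In saturation I_D = ½ k_n (V_GS − V_th)², so V_GS − V_th = √(2 I_D / k_n) = √(2 × 1.16 / 2.12) = 1.05 V.
V_GS = 0.616 + 1.05 = 1.66 V.

V_GS = 1.66 V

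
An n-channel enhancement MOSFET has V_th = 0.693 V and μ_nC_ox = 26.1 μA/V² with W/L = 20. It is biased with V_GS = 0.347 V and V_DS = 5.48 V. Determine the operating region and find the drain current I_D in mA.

V_GS = 0.347 V < V_th = 0.693 V, so the transistor is in cutoff.

Cutoff; I_D = 0 mA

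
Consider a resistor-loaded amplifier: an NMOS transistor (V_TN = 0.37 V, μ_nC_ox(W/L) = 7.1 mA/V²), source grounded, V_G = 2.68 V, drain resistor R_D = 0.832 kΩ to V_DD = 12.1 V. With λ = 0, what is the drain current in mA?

I_D = 13.3 mA

V_GS = V_G = 2.68 V, so V_ov = 2.68 − 0.37 = 2.31 V.
Assume saturation: I_D = ½ k_n V_ov² = 0.5 × 7.1 × 2.31² = 18.9 mA, giving V_DS = V_DD − I_D R_D = 12.1 − 18.9 × 0.832 = -3.66 V.
But -3.66 V < V_ov = 2.31 V, so the device is actually in triode.
In triode I_D = k_n[V_ov V_DS − ½ V_DS²] and I_D = (V_DD − V_DS)/R_D. Equating: 2.95 V_DS² − 14.65 V_DS + 12.1 = 0, giving V_DS = 1.05 V (the root below V_ov).
I_D = (12.1 − 1.05) / 0.832 = 13.3 mA.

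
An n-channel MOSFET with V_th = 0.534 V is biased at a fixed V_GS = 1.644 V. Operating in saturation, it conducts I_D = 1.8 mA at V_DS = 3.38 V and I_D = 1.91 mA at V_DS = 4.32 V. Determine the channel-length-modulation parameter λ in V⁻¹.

λ = 0.0833 V⁻¹

With V_GS fixed, I_D ∝ (1 + λ V_DS) in saturation, so I_D2/I_D1 = (1 + λ V_DS2)/(1 + λ V_DS1).
1.91/1.8 = 1.061 = (1 + 4.32 λ)/(1 + 3.38 λ).
Solving: λ (I_D1 V_DS2 − I_D2 V_DS1) = I_D2 − I_D1, so λ = (1.91 − 1.8) / (1.8 × 4.32 − 1.91 × 3.38) = 0.11 / 1.32 = 0.0833 V⁻¹.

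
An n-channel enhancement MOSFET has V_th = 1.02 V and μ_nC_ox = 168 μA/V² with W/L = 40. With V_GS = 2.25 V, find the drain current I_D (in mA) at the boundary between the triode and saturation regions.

At the boundary V_DS = V_ov = V_GS − V_th = 2.25 − 1.02 = 1.23 V.
k_n = μ_nC_ox · (W/L) = 6.72 mA/V².
I_D = ½ k_n V_ov² = 0.5 × 6.72 × 1.23² = 5.08 mA.

I_D = 5.08 mA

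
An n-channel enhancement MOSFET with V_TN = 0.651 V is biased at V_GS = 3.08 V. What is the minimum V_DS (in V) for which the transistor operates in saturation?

The boundary between triode and saturation is V_DS = V_GS − V_TN = V_ov.
V_ov = 3.08 − 0.651 = 2.43 V.

V_DS,sat = 2.43 V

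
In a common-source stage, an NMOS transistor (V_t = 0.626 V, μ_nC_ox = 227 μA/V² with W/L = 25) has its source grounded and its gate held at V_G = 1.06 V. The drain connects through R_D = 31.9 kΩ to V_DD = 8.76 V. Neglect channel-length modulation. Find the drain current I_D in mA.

V_GS = V_G = 1.06 V, so V_ov = 1.06 − 0.626 = 0.434 V.
k_n = μ_nC_ox · (W/L) = 5.675 mA/V².
Assume saturation: I_D = ½ k_n V_ov² = 0.5 × 5.675 × 0.434² = 0.534 mA, giving V_DS = V_DD − I_D R_D = 8.76 − 0.534 × 31.9 = -8.29 V.
But -8.29 V < V_ov = 0.434 V, so the device is actually in triode.
In triode I_D = k_n[V_ov V_DS − ½ V_DS²] and I_D = (V_DD − V_DS)/R_D. Equating: 90.5 V_DS² − 79.57 V_DS + 8.76 = 0, giving V_DS = 0.129 V (the root below V_ov).
I_D = (8.76 − 0.129) / 31.9 = 0.271 mA.

I_D = 0.271 mA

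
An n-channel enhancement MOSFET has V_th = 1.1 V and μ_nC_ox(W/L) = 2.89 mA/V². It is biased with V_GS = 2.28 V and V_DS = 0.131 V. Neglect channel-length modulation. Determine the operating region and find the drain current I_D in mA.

Triode; I_D = 0.422 mA

V_ov = V_GS − V_th = 2.28 − 1.1 = 1.18 V.
Since V_DS = 0.131 V < V_ov = 1.18 V, the device is in the triode region.
I_D = k_n [V_ov · V_DS − ½ V_DS²] = 2.89 × [1.18 × 0.131 − 0.5 × 0.131²] = 0.422 mA.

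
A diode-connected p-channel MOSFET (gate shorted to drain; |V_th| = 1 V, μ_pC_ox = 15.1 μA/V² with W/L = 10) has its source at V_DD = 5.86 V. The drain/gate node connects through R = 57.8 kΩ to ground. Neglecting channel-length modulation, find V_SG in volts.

V_SG = 1.95 V

With gate tied to drain, V_SG = V_SD ≥ V_SG − |V_th|, so the device is in saturation.
k_p = μ_pC_ox · (W/L) = 0.151 mA/V².
KCL at the drain: ½ k_p (V_SG − |V_th|)² = (V_DD − V_SG)/R.
Let x = V_SG − 1. Then 4.36 x² + x − 4.86 = 0, giving x = 0.947 V (positive root), so V_SG = 1.95 V.
I_D = (V_DD − V_SG)/R = (5.86 − 1.95) / 57.8 = 0.0677 mA.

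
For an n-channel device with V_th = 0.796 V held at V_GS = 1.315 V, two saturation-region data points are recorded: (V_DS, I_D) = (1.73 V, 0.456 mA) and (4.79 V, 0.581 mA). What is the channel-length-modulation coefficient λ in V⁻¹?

With V_GS fixed, I_D ∝ (1 + λ V_DS) in saturation, so I_D2/I_D1 = (1 + λ V_DS2)/(1 + λ V_DS1).
0.581/0.456 = 1.274 = (1 + 4.79 λ)/(1 + 1.73 λ).
Solving: λ (I_D1 V_DS2 − I_D2 V_DS1) = I_D2 − I_D1, so λ = (0.581 − 0.456) / (0.456 × 4.79 − 0.581 × 1.73) = 0.125 / 1.18 = 0.106 V⁻¹.

λ = 0.106 V⁻¹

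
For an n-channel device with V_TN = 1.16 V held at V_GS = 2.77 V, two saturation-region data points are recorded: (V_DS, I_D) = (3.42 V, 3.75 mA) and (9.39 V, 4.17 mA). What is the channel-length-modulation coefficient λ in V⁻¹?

λ = 0.0200 V⁻¹

With V_GS fixed, I_D ∝ (1 + λ V_DS) in saturation, so I_D2/I_D1 = (1 + λ V_DS2)/(1 + λ V_DS1).
4.17/3.75 = 1.112 = (1 + 9.39 λ)/(1 + 3.42 λ).
Solving: λ (I_D1 V_DS2 − I_D2 V_DS1) = I_D2 − I_D1, so λ = (4.17 − 3.75) / (3.75 × 9.39 − 4.17 × 3.42) = 0.42 / 21 = 0.02 V⁻¹.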